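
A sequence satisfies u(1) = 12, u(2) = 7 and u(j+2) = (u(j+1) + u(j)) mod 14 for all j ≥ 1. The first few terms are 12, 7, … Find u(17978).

We have u(1) = 12, u(2) = 7, u(3) = 5, u(4) = 12, u(5) = 3, u(6) = 1, u(7) = 4, u(8) = 5, u(9) = 9, u(10) = 0, u(11) = 9, u(12) = 9, u(13) = 4, u(14) = 13, u(15) = 3, u(16) = 2, u(17) = 5, u(18) = 7, u(19) = 12, u(20) = 5, u(21) = 3, u(22) = 8, u(23) = 11, u(24) = 5, u(25) = 2, u(26) = 7, u(27) = 9, u(28) = 2, u(29) = 11, u(30) = 13, u(31) = 10, u(32) = 9, u(33) = 5, u(34) = 0, u(35) = 5, u(36) = 5, u(37) = 10, u(38) = 1, u(39) = 11, u(40) = 12, u(41) = 9, u(42) = 7, u(43) = 2, u(44) = 9, u(45) = 11, u(46) = 6, u(47) = 3, u(48) = 9, u(49) = 12, u(50) = 7.
The sequence repeats with period 48.
So u(17978) = u(1 + ((17978-1) mod 48)) = u(26) = 7.

7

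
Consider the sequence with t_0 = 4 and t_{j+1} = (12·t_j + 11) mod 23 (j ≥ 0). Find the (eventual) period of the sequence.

11

Computing terms: t_0 = 4,  t_1 = 13,  t_2 = 6,  t_3 = 14,  t_4 = 18,  t_5 = 20,  t_6 = 21,  t_7 = 10,  t_8 = 16,  t_9 = 19,  t_{10} = 9,  t_{11} = 4.
Since t_{11} = t_0 = 4, the sequence is periodic with period 11.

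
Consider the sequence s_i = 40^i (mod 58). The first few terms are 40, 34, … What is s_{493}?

32

Listing terms: s_1 = 40,  s_2 = 34,  s_3 = 26,  s_4 = 54,  s_5 = 14,  s_6 = 38,  s_7 = 12,  s_8 = 16,  s_9 = 2,  s_{10} = 22,  s_{11} = 10,  s_{12} = 52,  s_{13} = 50,  s_{14} = 28,  s_{15} = 18,  s_{16} = 24,  s_{17} = 32,  s_{18} = 4,  s_{19} = 44,  s_{20} = 20,  s_{21} = 46,  s_{22} = 42,  s_{23} = 56,  s_{24} = 36,  s_{25} = 48,  s_{26} = 6,  s_{27} = 8,  s_{28} = 30,  s_{29} = 40.
Since s_{29} = s_1 = 40, the sequence is periodic with period 28.
So s_{493} = s_{1 + ((493-1) mod 28)} = s_{17} = 32.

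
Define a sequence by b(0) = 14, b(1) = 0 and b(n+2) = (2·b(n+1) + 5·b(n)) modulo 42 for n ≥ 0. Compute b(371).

28

Computing terms: b(0) = 14, b(1) = 0, b(2) = 28, b(3) = 14, b(4) = 0.
The sequence repeats with period 3.
(371 - 0) mod 3 = 2, so b(371) = b(2) = 28.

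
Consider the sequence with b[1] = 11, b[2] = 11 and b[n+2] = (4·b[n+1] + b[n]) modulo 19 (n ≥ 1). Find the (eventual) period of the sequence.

6

Listing terms: b[1] = 11,  b[2] = 11,  b[3] = 17,  b[4] = 3,  b[5] = 10,  b[6] = 5,  b[7] = 11,  b[8] = 11.
Since (b[7], b[8]) = (b[1], b[2]) = (11, 11) (two consecutive terms determine the rest), the sequence is periodic with period 6.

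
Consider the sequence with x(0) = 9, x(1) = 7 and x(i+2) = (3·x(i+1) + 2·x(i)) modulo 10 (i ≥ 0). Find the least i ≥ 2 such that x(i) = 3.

9

Listing terms: x(0) = 9, x(1) = 7, x(2) = 9, x(3) = 1, x(4) = 1, x(5) = 5, x(6) = 7, x(7) = 1, x(8) = 7, x(9) = 3, x(10) = 3, x(11) = 5, x(12) = 1, x(13) = 3, x(14) = 1, x(15) = 9, x(16) = 9, x(17) = 5, x(18) = 3, x(19) = 9, x(20) = 3, x(21) = 7, x(22) = 7, x(23) = 5, x(24) = 9, x(25) = 7.
The sequence repeats with period 24.
The value 3 first appears (with i ≥ 2) at x(9).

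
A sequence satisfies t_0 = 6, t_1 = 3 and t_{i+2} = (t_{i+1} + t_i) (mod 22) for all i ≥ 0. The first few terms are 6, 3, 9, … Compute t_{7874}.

Listing terms: t_0 = 6,  t_1 = 3,  t_2 = 9,  t_3 = 12,  t_4 = 21,  t_5 = 11,  t_6 = 10,  t_7 = 21,  t_8 = 9,  t_9 = 8,  t_{10} = 17,  t_{11} = 3,  t_{12} = 20,  t_{13} = 1,  t_{14} = 21,  t_{15} = 0,  t_{16} = 21,  t_{17} = 21,  t_{18} = 20,  t_{19} = 19,  t_{20} = 17,  t_{21} = 14,  t_{22} = 9,  t_{23} = 1,  t_{24} = 10,  t_{25} = 11,  t_{26} = 21,  t_{27} = 10,  t_{28} = 9,  t_{29} = 19,  t_{30} = 6,  t_{31} = 3.
The sequence repeats with period 30.
(7874 - 0) mod 30 = 14, so t_{7874} = t_{14} = 21.

21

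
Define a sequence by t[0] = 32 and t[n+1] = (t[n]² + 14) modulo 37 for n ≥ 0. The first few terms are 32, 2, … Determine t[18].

5

Computing terms: t[0] = 32,  t[1] = 2,  t[2] = 18,  t[3] = 5,  t[4] = 2.
Since t[4] = t[1] = 2, the sequence is eventually periodic: after a pre-period of length 1 it cycles with period 3.
For n ≥ 1, t[n] depends only on (n - 1) mod 3. (18 - 1) mod 3 = 2, so t[18] = t[3] = 5.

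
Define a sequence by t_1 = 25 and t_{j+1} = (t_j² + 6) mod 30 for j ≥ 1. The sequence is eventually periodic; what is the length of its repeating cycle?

3

t_1 = 25; t_2 = 1; t_3 = 7; t_4 = 25.
The sequence repeats with period 3.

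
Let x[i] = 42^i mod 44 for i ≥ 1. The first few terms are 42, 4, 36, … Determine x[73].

36

We have x[1] = 42,  x[2] = 4,  x[3] = 36,  x[4] = 16,  x[5] = 12,  x[6] = 20,  x[7] = 4.
Since x[7] = x[2] = 4, the sequence is eventually periodic: after a pre-period of length 1 it cycles with period 5.
For i ≥ 2, x[i] depends only on (i - 2) mod 5. (73 - 2) mod 5 = 1, so x[73] = x[3] = 36.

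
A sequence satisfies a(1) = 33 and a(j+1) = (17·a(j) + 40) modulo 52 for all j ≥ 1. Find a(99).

Computing terms: a(1) = 33; a(2) = 29; a(3) = 13; a(4) = 1; a(5) = 5; a(6) = 21; a(7) = 33.
Since a(7) = a(1) = 33, the sequence is periodic with period 6.
So a(99) = a(1 + ((99-1) mod 6)) = a(3) = 13.

13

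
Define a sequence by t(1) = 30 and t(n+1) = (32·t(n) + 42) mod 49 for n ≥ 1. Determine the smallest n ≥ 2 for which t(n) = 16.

13

Listing terms: t(1) = 30; t(2) = 22; t(3) = 11; t(4) = 2; t(5) = 8; t(6) = 4; t(7) = 23; t(8) = 43; t(9) = 46; t(10) = 44; t(11) = 29; t(12) = 39; t(13) = 16; t(14) = 15; t(15) = 32; t(16) = 37; t(17) = 1; t(18) = 25; t(19) = 9; t(20) = 36; t(21) = 18; t(22) = 30.
Since t(22) = t(1) = 30, the sequence is periodic with period 21.
The value 16 first appears (with n ≥ 2) at t(13).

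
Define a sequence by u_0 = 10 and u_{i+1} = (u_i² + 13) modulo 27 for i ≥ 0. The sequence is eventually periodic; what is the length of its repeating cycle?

9

u_0 = 10,  u_1 = 5,  u_2 = 11,  u_3 = 26,  u_4 = 14,  u_5 = 20,  u_6 = 8,  u_7 = 23,  u_8 = 2,  u_9 = 17,  u_{10} = 5.
Since u_{10} = u_1 = 5, the sequence is eventually periodic: after a pre-period of length 1 it cycles with period 9.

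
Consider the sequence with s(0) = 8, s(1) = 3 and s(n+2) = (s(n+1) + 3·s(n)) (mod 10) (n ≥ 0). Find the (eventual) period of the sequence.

24

We have s(0) = 8,  s(1) = 3,  s(2) = 7,  s(3) = 6,  s(4) = 7,  s(5) = 5,  s(6) = 6,  s(7) = 1,  s(8) = 9,  s(9) = 2,  s(10) = 9,  s(11) = 5,  s(12) = 2,  s(13) = 7,  s(14) = 3,  s(15) = 4,  s(16) = 3,  s(17) = 5,  s(18) = 4,  s(19) = 9,  s(20) = 1,  s(21) = 8,  s(22) = 1,  s(23) = 5,  s(24) = 8,  s(25) = 3.
The sequence repeats with period 24.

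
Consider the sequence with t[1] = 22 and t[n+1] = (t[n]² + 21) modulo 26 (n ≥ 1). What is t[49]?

22

Listing terms: t[1] = 22; t[2] = 11; t[3] = 12; t[4] = 9; t[5] = 24; t[6] = 25; t[7] = 22.
The sequence repeats with period 6.
(49 - 1) mod 6 = 0, so t[49] = t[1] = 22.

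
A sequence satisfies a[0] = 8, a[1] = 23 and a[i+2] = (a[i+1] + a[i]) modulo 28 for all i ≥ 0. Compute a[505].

19

Computing terms: a[0] = 8; a[1] = 23; a[2] = 3; a[3] = 26; a[4] = 1; a[5] = 27; a[6] = 0; a[7] = 27; a[8] = 27; a[9] = 26; a[10] = 25; a[11] = 23; a[12] = 20; a[13] = 15; a[14] = 7; a[15] = 22; a[16] = 1; a[17] = 23; a[18] = 24; a[19] = 19; a[20] = 15; a[21] = 6; a[22] = 21; a[23] = 27; a[24] = 20; a[25] = 19; a[26] = 11; a[27] = 2; a[28] = 13; a[29] = 15; a[30] = 0; a[31] = 15; a[32] = 15; a[33] = 2; a[34] = 17; a[35] = 19; a[36] = 8; a[37] = 27; a[38] = 7; a[39] = 6; a[40] = 13; a[41] = 19; a[42] = 4; a[43] = 23; a[44] = 27; a[45] = 22; a[46] = 21; a[47] = 15; a[48] = 8; a[49] = 23.
Since (a[48], a[49]) = (a[0], a[1]) = (8, 23) (two consecutive terms determine the rest), the sequence is periodic with period 48.
(505 - 0) mod 48 = 25, so a[505] = a[25] = 19.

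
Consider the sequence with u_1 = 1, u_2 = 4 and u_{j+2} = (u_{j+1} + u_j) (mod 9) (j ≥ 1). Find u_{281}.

4

Listing terms: u_1 = 1; u_2 = 4; u_3 = 5; u_4 = 0; u_5 = 5; u_6 = 5; u_7 = 1; u_8 = 6; u_9 = 7; u_{10} = 4; u_{11} = 2; u_{12} = 6; u_{13} = 8; u_{14} = 5; u_{15} = 4; u_{16} = 0; u_{17} = 4; u_{18} = 4; u_{19} = 8; u_{20} = 3; u_{21} = 2; u_{22} = 5; u_{23} = 7; u_{24} = 3; u_{25} = 1; u_{26} = 4.
The sequence repeats with period 24.
So u_{281} = u_{1 + ((281-1) mod 24)} = u_{17} = 4.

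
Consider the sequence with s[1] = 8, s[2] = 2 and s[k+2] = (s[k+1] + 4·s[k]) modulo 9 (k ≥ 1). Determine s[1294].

1

Computing terms: s[1] = 8,  s[2] = 2,  s[3] = 7,  s[4] = 6,  s[5] = 7,  s[6] = 4,  s[7] = 5,  s[8] = 3,  s[9] = 5,  s[10] = 8,  s[11] = 1,  s[12] = 6,  s[13] = 1,  s[14] = 7,  s[15] = 2,  s[16] = 3,  s[17] = 2,  s[18] = 5,  s[19] = 4,  s[20] = 6,  s[21] = 4,  s[22] = 1,  s[23] = 8,  s[24] = 3,  s[25] = 8,  s[26] = 2.
The sequence repeats with period 24.
So s[1294] = s[1 + ((1294-1) mod 24)] = s[22] = 1.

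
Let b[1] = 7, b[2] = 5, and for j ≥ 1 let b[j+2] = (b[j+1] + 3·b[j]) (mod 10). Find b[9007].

Computing terms: b[1] = 7, b[2] = 5, b[3] = 6, b[4] = 1, b[5] = 9, b[6] = 2, b[7] = 9, b[8] = 5, b[9] = 2, b[10] = 7, b[11] = 3, b[12] = 4, b[13] = 3, b[14] = 5, b[15] = 4, b[16] = 9, b[17] = 1, b[18] = 8, b[19] = 1, b[20] = 5, b[21] = 8, b[22] = 3, b[23] = 7, b[24] = 6, b[25] = 7, b[26] = 5.
The sequence repeats with period 24.
So b[9007] = b[1 + ((9007-1) mod 24)] = b[7] = 9.

9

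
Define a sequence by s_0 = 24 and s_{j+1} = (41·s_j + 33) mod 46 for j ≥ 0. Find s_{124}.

We have s_0 = 24,  s_1 = 5,  s_2 = 8,  s_3 = 39,  s_4 = 22,  s_5 = 15,  s_6 = 4,  s_7 = 13,  s_8 = 14,  s_9 = 9,  s_{10} = 34,  s_{11} = 1,  s_{12} = 28,  s_{13} = 31,  s_{14} = 16,  s_{15} = 45,  s_{16} = 38,  s_{17} = 27,  s_{18} = 36,  s_{19} = 37,  s_{20} = 32,  s_{21} = 11,  s_{22} = 24.
Since s_{22} = s_0 = 24, the sequence is periodic with period 22.
So s_{124} = s_{0 + ((124-0) mod 22)} = s_{14} = 16.

16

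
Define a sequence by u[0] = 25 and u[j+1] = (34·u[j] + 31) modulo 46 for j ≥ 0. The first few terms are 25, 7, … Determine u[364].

Listing terms: u[0] = 25; u[1] = 7; u[2] = 39; u[3] = 23; u[4] = 31; u[5] = 27; u[6] = 29; u[7] = 5; u[8] = 17; u[9] = 11; u[10] = 37; u[11] = 1; u[12] = 19; u[13] = 33; u[14] = 3; u[15] = 41; u[16] = 45; u[17] = 43; u[18] = 21; u[19] = 9; u[20] = 15; u[21] = 35; u[22] = 25.
The sequence repeats with period 22.
So u[364] = u[0 + ((364-0) mod 22)] = u[12] = 19.

19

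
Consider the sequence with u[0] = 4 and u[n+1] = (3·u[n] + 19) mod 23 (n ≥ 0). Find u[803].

4

Listing terms: u[0] = 4, u[1] = 8, u[2] = 20, u[3] = 10, u[4] = 3, u[5] = 5, u[6] = 11, u[7] = 6, u[8] = 14, u[9] = 15, u[10] = 18, u[11] = 4.
Since u[11] = u[0] = 4, the sequence is periodic with period 11.
So u[803] = u[0 + ((803-0) mod 11)] = u[0] = 4.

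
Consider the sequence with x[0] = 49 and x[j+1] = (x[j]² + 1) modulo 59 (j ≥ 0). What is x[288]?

29

Listing terms: x[0] = 49; x[1] = 42; x[2] = 54; x[3] = 26; x[4] = 28; x[5] = 18; x[6] = 30; x[7] = 16; x[8] = 21; x[9] = 29; x[10] = 16.
Since x[10] = x[7] = 16, the sequence is eventually periodic: after a pre-period of length 7 it cycles with period 3.
For j ≥ 7, x[j] depends only on (j - 7) mod 3. (288 - 7) mod 3 = 2, so x[288] = x[9] = 29.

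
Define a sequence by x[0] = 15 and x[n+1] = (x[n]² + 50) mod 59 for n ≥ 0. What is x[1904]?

x[0] = 15,  x[1] = 39,  x[2] = 37,  x[3] = 3,  x[4] = 0,  x[5] = 50,  x[6] = 13,  x[7] = 42,  x[8] = 44,  x[9] = 39.
Since x[9] = x[1] = 39, the sequence is eventually periodic: after a pre-period of length 1 it cycles with period 8.
For n ≥ 1, x[n] depends only on (n - 1) mod 8. (1904 - 1) mod 8 = 7, so x[1904] = x[8] = 44.

44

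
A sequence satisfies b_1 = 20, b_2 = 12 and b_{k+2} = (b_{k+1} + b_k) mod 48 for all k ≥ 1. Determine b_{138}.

b_1 = 20,  b_2 = 12,  b_3 = 32,  b_4 = 44,  b_5 = 28,  b_6 = 24,  b_7 = 4,  b_8 = 28,  b_9 = 32,  b_{10} = 12,  b_{11} = 44,  b_{12} = 8,  b_{13} = 4,  b_{14} = 12,  b_{15} = 16,  b_{16} = 28,  b_{17} = 44,  b_{18} = 24,  b_{19} = 20,  b_{20} = 44,  b_{21} = 16,  b_{22} = 12,  b_{23} = 28,  b_{24} = 40,  b_{25} = 20,  b_{26} = 12.
The sequence repeats with period 24.
(138 - 1) mod 24 = 17, so b_{138} = b_{18} = 24.

24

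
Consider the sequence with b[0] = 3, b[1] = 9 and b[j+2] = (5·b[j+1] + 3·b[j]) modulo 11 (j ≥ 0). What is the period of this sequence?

Listing terms: b[0] = 3; b[1] = 9; b[2] = 10; b[3] = 0; b[4] = 8; b[5] = 7; b[6] = 4; b[7] = 8; b[8] = 8; b[9] = 9; b[10] = 3; b[11] = 9.
Since (b[10], b[11]) = (b[0], b[1]) = (3, 9) (two consecutive terms determine the rest), the sequence is periodic with period 10.

10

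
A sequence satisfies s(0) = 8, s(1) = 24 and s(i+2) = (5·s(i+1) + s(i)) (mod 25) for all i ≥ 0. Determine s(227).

We have s(0) = 8; s(1) = 24; s(2) = 3; s(3) = 14; s(4) = 23; s(5) = 4; s(6) = 18; s(7) = 19; s(8) = 13; s(9) = 9; s(10) = 8; s(11) = 24.
Since (s(10), s(11)) = (s(0), s(1)) = (8, 24) (two consecutive terms determine the rest), the sequence is periodic with period 10.
(227 - 0) mod 10 = 7, so s(227) = s(7) = 19.

19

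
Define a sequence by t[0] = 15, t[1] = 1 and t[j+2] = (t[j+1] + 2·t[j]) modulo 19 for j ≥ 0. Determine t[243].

4

t[0] = 15, t[1] = 1, t[2] = 12, t[3] = 14, t[4] = 0, t[5] = 9, t[6] = 9, t[7] = 8, t[8] = 7, t[9] = 4, t[10] = 18, t[11] = 7, t[12] = 5, t[13] = 0, t[14] = 10, t[15] = 10, t[16] = 11, t[17] = 12, t[18] = 15, t[19] = 1.
The sequence repeats with period 18.
(243 - 0) mod 18 = 9, so t[243] = t[9] = 4.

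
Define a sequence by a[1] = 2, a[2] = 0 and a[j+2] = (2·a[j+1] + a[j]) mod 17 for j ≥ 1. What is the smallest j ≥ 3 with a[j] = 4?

We have a[1] = 2; a[2] = 0; a[3] = 2; a[4] = 4; a[5] = 10; a[6] = 7; a[7] = 7; a[8] = 4; a[9] = 15; a[10] = 0; a[11] = 15; a[12] = 13; a[13] = 7; a[14] = 10; a[15] = 10; a[16] = 13; a[17] = 2; a[18] = 0.
The sequence repeats with period 16.
The value 4 first appears (with j ≥ 3) at a[4].

4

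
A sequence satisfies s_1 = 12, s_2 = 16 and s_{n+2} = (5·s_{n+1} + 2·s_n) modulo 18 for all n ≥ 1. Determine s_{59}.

We have s_1 = 12,  s_2 = 16,  s_3 = 14,  s_4 = 12,  s_5 = 16.
The sequence repeats with period 3.
So s_{59} = s_{1 + ((59-1) mod 3)} = s_2 = 16.

16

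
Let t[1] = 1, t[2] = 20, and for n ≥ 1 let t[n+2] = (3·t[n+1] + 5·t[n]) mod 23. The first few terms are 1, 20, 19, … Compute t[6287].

1

t[1] = 1; t[2] = 20; t[3] = 19; t[4] = 19; t[5] = 14; t[6] = 22; t[7] = 21; t[8] = 12; t[9] = 3; t[10] = 0; t[11] = 15; t[12] = 22; t[13] = 3; t[14] = 4; t[15] = 4; t[16] = 9; t[17] = 1; t[18] = 2; t[19] = 11; t[20] = 20; t[21] = 0; t[22] = 8; t[23] = 1; t[24] = 20.
Since (t[23], t[24]) = (t[1], t[2]) = (1, 20) (two consecutive terms determine the rest), the sequence is periodic with period 22.
(6287 - 1) mod 22 = 16, so t[6287] = t[17] = 1.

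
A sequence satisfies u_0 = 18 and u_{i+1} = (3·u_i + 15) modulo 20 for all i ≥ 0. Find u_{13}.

9

Computing terms: u_0 = 18, u_1 = 9, u_2 = 2, u_3 = 1, u_4 = 18.
Since u_4 = u_0 = 18, the sequence is periodic with period 4.
So u_{13} = u_{0 + ((13-0) mod 4)} = u_1 = 9.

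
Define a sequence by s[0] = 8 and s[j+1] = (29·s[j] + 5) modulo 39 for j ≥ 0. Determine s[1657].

3

Computing terms: s[0] = 8,  s[1] = 3,  s[2] = 14,  s[3] = 21,  s[4] = 29,  s[5] = 27,  s[6] = 8.
Since s[6] = s[0] = 8, the sequence is periodic with period 6.
(1657 - 0) mod 6 = 1, so s[1657] = s[1] = 3.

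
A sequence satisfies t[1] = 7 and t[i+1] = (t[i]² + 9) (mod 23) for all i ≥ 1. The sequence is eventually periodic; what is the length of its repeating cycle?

We have t[1] = 7, t[2] = 12, t[3] = 15, t[4] = 4, t[5] = 2, t[6] = 13, t[7] = 17, t[8] = 22, t[9] = 10, t[10] = 17.
Since t[10] = t[7] = 17, the sequence is eventually periodic: after a pre-period of length 6 it cycles with period 3.

3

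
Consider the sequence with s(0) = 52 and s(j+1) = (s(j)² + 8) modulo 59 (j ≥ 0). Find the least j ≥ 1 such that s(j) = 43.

s(0) = 52,  s(1) = 57,  s(2) = 12,  s(3) = 34,  s(4) = 43,  s(5) = 28,  s(6) = 25,  s(7) = 43.
Since s(7) = s(4) = 43, the sequence is eventually periodic: after a pre-period of length 4 it cycles with period 3.
The value 43 first appears (with j ≥ 1) at s(4).

4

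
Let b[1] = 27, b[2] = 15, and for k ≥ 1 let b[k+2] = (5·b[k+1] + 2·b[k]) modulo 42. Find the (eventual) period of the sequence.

48

Computing terms: b[1] = 27; b[2] = 15; b[3] = 3; b[4] = 3; b[5] = 21; b[6] = 27; b[7] = 9; b[8] = 15; b[9] = 9; b[10] = 33; b[11] = 15; b[12] = 15; b[13] = 21; b[14] = 9; b[15] = 3; b[16] = 33; b[17] = 3; b[18] = 39; b[19] = 33; b[20] = 33; b[21] = 21; b[22] = 3; b[23] = 15; b[24] = 39; b[25] = 15; b[26] = 27; b[27] = 39; b[28] = 39; b[29] = 21; b[30] = 15; b[31] = 33; b[32] = 27; b[33] = 33; b[34] = 9; b[35] = 27; b[36] = 27; b[37] = 21; b[38] = 33; b[39] = 39; b[40] = 9; b[41] = 39; b[42] = 3; b[43] = 9; b[44] = 9; b[45] = 21; b[46] = 39; b[47] = 27; b[48] = 3; b[49] = 27; b[50] = 15.
Since (b[49], b[50]) = (b[1], b[2]) = (27, 15) (two consecutive terms determine the rest), the sequence is periodic with period 48.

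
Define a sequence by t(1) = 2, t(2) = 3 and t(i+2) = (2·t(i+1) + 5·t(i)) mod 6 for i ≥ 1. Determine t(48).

We have t(1) = 2; t(2) = 3; t(3) = 4; t(4) = 5; t(5) = 0; t(6) = 1; t(7) = 2; t(8) = 3.
The sequence repeats with period 6.
So t(48) = t(1 + ((48-1) mod 6)) = t(6) = 1.

1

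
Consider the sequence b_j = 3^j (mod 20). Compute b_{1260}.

1

Listing terms: b_1 = 3,  b_2 = 9,  b_3 = 7,  b_4 = 1,  b_5 = 3.
Since b_5 = b_1 = 3, the sequence is periodic with period 4.
(1260 - 1) mod 4 = 3, so b_{1260} = b_4 = 1.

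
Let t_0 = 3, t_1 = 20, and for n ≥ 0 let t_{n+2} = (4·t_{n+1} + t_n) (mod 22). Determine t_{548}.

15

We have t_0 = 3; t_1 = 20; t_2 = 17; t_3 = 0; t_4 = 17; t_5 = 2; t_6 = 3; t_7 = 14; t_8 = 15; t_9 = 8; t_{10} = 3; t_{11} = 20.
Since (t_{10}, t_{11}) = (t_0, t_1) = (3, 20) (two consecutive terms determine the rest), the sequence is periodic with period 10.
(548 - 0) mod 10 = 8, so t_{548} = t_8 = 15.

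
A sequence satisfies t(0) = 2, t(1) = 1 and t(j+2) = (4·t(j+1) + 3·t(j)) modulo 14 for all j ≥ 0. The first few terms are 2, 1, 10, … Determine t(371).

Computing terms: t(0) = 2,  t(1) = 1,  t(2) = 10,  t(3) = 1,  t(4) = 6,  t(5) = 13,  t(6) = 0,  t(7) = 11,  t(8) = 2,  t(9) = 13,  t(10) = 2,  t(11) = 5,  t(12) = 12,  t(13) = 7,  t(14) = 8,  t(15) = 11,  t(16) = 12,  t(17) = 11,  t(18) = 10,  t(19) = 3,  t(20) = 0,  t(21) = 9,  t(22) = 8,  t(23) = 3,  t(24) = 8,  t(25) = 13,  t(26) = 6,  t(27) = 7,  t(28) = 4,  t(29) = 9,  t(30) = 6,  t(31) = 9,  t(32) = 12,  t(33) = 5,  t(34) = 0,  t(35) = 1,  t(36) = 4,  t(37) = 5,  t(38) = 4,  t(39) = 3,  t(40) = 10,  t(41) = 7,  t(42) = 2,  t(43) = 1.
Since (t(42), t(43)) = (t(0), t(1)) = (2, 1) (two consecutive terms determine the rest), the sequence is periodic with period 42.
(371 - 0) mod 42 = 35, so t(371) = t(35) = 1.

1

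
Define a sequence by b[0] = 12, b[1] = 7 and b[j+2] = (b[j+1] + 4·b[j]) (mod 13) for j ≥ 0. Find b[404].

10

Computing terms: b[0] = 12; b[1] = 7; b[2] = 3; b[3] = 5; b[4] = 4; b[5] = 11; b[6] = 1; b[7] = 6; b[8] = 10; b[9] = 8; b[10] = 9; b[11] = 2; b[12] = 12; b[13] = 7.
Since (b[12], b[13]) = (b[0], b[1]) = (12, 7) (two consecutive terms determine the rest), the sequence is periodic with period 12.
(404 - 0) mod 12 = 8, so b[404] = b[8] = 10.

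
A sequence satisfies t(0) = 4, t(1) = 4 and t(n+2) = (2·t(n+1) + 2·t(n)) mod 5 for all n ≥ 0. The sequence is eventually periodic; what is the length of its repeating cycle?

t(0) = 4; t(1) = 4; t(2) = 1; t(3) = 0; t(4) = 2; t(5) = 4; t(6) = 2; t(7) = 2; t(8) = 3; t(9) = 0; t(10) = 1; t(11) = 2; t(12) = 1; t(13) = 1; t(14) = 4; t(15) = 0; t(16) = 3; t(17) = 1; t(18) = 3; t(19) = 3; t(20) = 2; t(21) = 0; t(22) = 4; t(23) = 3; t(24) = 4; t(25) = 4.
The sequence repeats with period 24.

24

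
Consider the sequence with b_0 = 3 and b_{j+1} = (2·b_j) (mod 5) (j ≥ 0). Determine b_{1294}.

b_0 = 3, b_1 = 1, b_2 = 2, b_3 = 4, b_4 = 3.
The sequence repeats with period 4.
(1294 - 0) mod 4 = 2, so b_{1294} = b_2 = 2.

2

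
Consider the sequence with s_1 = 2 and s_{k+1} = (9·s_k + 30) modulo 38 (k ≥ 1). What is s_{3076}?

Listing terms: s_1 = 2, s_2 = 10, s_3 = 6, s_4 = 8, s_5 = 26, s_6 = 36, s_7 = 12, s_8 = 24, s_9 = 18, s_{10} = 2.
Since s_{10} = s_1 = 2, the sequence is periodic with period 9.
(3076 - 1) mod 9 = 6, so s_{3076} = s_7 = 12.

12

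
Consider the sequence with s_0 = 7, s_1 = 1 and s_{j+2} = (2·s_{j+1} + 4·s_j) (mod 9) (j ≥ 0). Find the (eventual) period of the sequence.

Computing terms: s_0 = 7; s_1 = 1; s_2 = 3; s_3 = 1; s_4 = 5; s_5 = 5; s_6 = 3; s_7 = 8; s_8 = 1; s_9 = 7; s_{10} = 0; s_{11} = 1; s_{12} = 2; s_{13} = 8; s_{14} = 6; s_{15} = 8; s_{16} = 4; s_{17} = 4; s_{18} = 6; s_{19} = 1; s_{20} = 8; s_{21} = 2; s_{22} = 0; s_{23} = 8; s_{24} = 7; s_{25} = 1.
Since (s_{24}, s_{25}) = (s_0, s_1) = (7, 1) (two consecutive terms determine the rest), the sequence is periodic with period 24.

24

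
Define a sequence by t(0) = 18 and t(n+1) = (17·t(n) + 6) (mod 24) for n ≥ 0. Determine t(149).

0

We have t(0) = 18,  t(1) = 0,  t(2) = 6,  t(3) = 12,  t(4) = 18.
Since t(4) = t(0) = 18, the sequence is periodic with period 4.
(149 - 0) mod 4 = 1, so t(149) = t(1) = 0.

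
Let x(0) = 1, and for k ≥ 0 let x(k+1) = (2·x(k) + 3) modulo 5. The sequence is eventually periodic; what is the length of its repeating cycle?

Listing terms: x(0) = 1, x(1) = 0, x(2) = 3, x(3) = 4, x(4) = 1.
The sequence repeats with period 4.

4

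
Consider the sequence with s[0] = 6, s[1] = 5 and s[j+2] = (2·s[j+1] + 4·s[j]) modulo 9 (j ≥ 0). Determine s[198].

5

Computing terms: s[0] = 6, s[1] = 5, s[2] = 7, s[3] = 7, s[4] = 6, s[5] = 4, s[6] = 5, s[7] = 8, s[8] = 0, s[9] = 5, s[10] = 1, s[11] = 4, s[12] = 3, s[13] = 4, s[14] = 2, s[15] = 2, s[16] = 3, s[17] = 5, s[18] = 4, s[19] = 1, s[20] = 0, s[21] = 4, s[22] = 8, s[23] = 5, s[24] = 6, s[25] = 5.
Since (s[24], s[25]) = (s[0], s[1]) = (6, 5) (two consecutive terms determine the rest), the sequence is periodic with period 24.
So s[198] = s[0 + ((198-0) mod 24)] = s[6] = 5.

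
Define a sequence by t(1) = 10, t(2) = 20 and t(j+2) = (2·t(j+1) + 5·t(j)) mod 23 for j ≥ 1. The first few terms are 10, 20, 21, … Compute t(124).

Computing terms: t(1) = 10; t(2) = 20; t(3) = 21; t(4) = 4; t(5) = 21; t(6) = 16; t(7) = 22; t(8) = 9; t(9) = 13; t(10) = 2; t(11) = 0; t(12) = 10; t(13) = 20.
Since (t(12), t(13)) = (t(1), t(2)) = (10, 20) (two consecutive terms determine the rest), the sequence is periodic with period 11.
So t(124) = t(1 + ((124-1) mod 11)) = t(3) = 21.

21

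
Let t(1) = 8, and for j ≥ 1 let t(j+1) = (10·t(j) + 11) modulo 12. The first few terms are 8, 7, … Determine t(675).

Listing terms: t(1) = 8; t(2) = 7; t(3) = 9; t(4) = 5; t(5) = 1; t(6) = 9.
Since t(6) = t(3) = 9, the sequence is eventually periodic: after a pre-period of length 2 it cycles with period 3.
For j ≥ 3, t(j) depends only on (j - 3) mod 3. (675 - 3) mod 3 = 0, so t(675) = t(3) = 9.

9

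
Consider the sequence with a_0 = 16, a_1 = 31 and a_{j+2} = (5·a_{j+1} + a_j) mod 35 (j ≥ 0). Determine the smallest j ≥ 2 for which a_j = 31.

2

Computing terms: a_0 = 16; a_1 = 31; a_2 = 31; a_3 = 11; a_4 = 16; a_5 = 21; a_6 = 16; a_7 = 31.
Since (a_6, a_7) = (a_0, a_1) = (16, 31) (two consecutive terms determine the rest), the sequence is periodic with period 6.
The value 31 first appears (with j ≥ 2) at a_2.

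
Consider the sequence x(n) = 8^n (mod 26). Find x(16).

14

Computing terms: x(0) = 1, x(1) = 8, x(2) = 12, x(3) = 18, x(4) = 14, x(5) = 8.
Since x(5) = x(1) = 8, the sequence is eventually periodic: after a pre-period of length 1 it cycles with period 4.
For n ≥ 1, x(n) depends only on (n - 1) mod 4. (16 - 1) mod 4 = 3, so x(16) = x(4) = 14.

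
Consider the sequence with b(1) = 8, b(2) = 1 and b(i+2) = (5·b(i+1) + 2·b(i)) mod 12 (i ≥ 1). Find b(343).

5

We have b(1) = 8, b(2) = 1, b(3) = 9, b(4) = 11, b(5) = 1, b(6) = 3, b(7) = 5, b(8) = 7, b(9) = 9, b(10) = 11.
Since (b(9), b(10)) = (b(3), b(4)) = (9, 11) (two consecutive terms determine the rest), the sequence is eventually periodic: after a pre-period of length 2 it cycles with period 6.
For i ≥ 3, b(i) depends only on (i - 3) mod 6. (343 - 3) mod 6 = 4, so b(343) = b(7) = 5.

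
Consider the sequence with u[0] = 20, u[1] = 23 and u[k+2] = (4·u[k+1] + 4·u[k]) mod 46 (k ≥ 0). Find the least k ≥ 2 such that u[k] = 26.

21

We have u[0] = 20; u[1] = 23; u[2] = 34; u[3] = 44; u[4] = 36; u[5] = 44; u[6] = 44; u[7] = 30; u[8] = 20; u[9] = 16; u[10] = 6; u[11] = 42; u[12] = 8; u[13] = 16; u[14] = 4; u[15] = 34; u[16] = 14; u[17] = 8; u[18] = 42; u[19] = 16; u[20] = 2; u[21] = 26; u[22] = 20; u[23] = 0; u[24] = 34; u[25] = 44.
Since (u[24], u[25]) = (u[2], u[3]) = (34, 44) (two consecutive terms determine the rest), the sequence is eventually periodic: after a pre-period of length 2 it cycles with period 22.
The value 26 first appears (with k ≥ 2) at u[21].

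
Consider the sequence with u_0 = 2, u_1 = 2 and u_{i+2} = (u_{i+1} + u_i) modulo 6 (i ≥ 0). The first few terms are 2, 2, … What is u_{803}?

0

Listing terms: u_0 = 2, u_1 = 2, u_2 = 4, u_3 = 0, u_4 = 4, u_5 = 4, u_6 = 2, u_7 = 0, u_8 = 2, u_9 = 2.
The sequence repeats with period 8.
(803 - 0) mod 8 = 3, so u_{803} = u_3 = 0.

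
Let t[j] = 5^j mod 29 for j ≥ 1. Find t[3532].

We have t[1] = 5, t[2] = 25, t[3] = 9, t[4] = 16, t[5] = 22, t[6] = 23, t[7] = 28, t[8] = 24, t[9] = 4, t[10] = 20, t[11] = 13, t[12] = 7, t[13] = 6, t[14] = 1, t[15] = 5.
Since t[15] = t[1] = 5, the sequence is periodic with period 14.
So t[3532] = t[1 + ((3532-1) mod 14)] = t[4] = 16.

16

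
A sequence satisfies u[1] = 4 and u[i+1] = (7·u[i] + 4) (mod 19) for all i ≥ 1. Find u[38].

13

Listing terms: u[1] = 4,  u[2] = 13,  u[3] = 0,  u[4] = 4.
The sequence repeats with period 3.
(38 - 1) mod 3 = 1, so u[38] = u[2] = 13.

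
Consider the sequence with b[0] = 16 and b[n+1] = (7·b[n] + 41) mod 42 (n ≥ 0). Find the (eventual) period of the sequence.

b[0] = 16, b[1] = 27, b[2] = 20, b[3] = 13, b[4] = 6, b[5] = 41, b[6] = 34, b[7] = 27.
Since b[7] = b[1] = 27, the sequence is eventually periodic: after a pre-period of length 1 it cycles with period 6.

6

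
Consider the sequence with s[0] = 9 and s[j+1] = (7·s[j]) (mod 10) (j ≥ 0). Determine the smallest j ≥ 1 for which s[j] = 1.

2

Listing terms: s[0] = 9,  s[1] = 3,  s[2] = 1,  s[3] = 7,  s[4] = 9.
The sequence repeats with period 4.
The value 1 first appears (with j ≥ 1) at s[2].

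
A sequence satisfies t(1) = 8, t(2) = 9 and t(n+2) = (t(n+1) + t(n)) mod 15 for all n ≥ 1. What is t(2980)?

Computing terms: t(1) = 8, t(2) = 9, t(3) = 2, t(4) = 11, t(5) = 13, t(6) = 9, t(7) = 7, t(8) = 1, t(9) = 8, t(10) = 9.
The sequence repeats with period 8.
So t(2980) = t(1 + ((2980-1) mod 8)) = t(4) = 11.

11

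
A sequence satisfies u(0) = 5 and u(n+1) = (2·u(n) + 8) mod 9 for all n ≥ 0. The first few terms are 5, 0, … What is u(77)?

3

u(0) = 5; u(1) = 0; u(2) = 8; u(3) = 6; u(4) = 2; u(5) = 3; u(6) = 5.
Since u(6) = u(0) = 5, the sequence is periodic with period 6.
(77 - 0) mod 6 = 5, so u(77) = u(5) = 3.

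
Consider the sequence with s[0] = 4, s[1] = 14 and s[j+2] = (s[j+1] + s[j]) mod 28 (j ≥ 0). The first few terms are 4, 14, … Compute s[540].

Listing terms: s[0] = 4,  s[1] = 14,  s[2] = 18,  s[3] = 4,  s[4] = 22,  s[5] = 26,  s[6] = 20,  s[7] = 18,  s[8] = 10,  s[9] = 0,  s[10] = 10,  s[11] = 10,  s[12] = 20,  s[13] = 2,  s[14] = 22,  s[15] = 24,  s[16] = 18,  s[17] = 14,  s[18] = 4,  s[19] = 18,  s[20] = 22,  s[21] = 12,  s[22] = 6,  s[23] = 18,  s[24] = 24,  s[25] = 14,  s[26] = 10,  s[27] = 24,  s[28] = 6,  s[29] = 2,  s[30] = 8,  s[31] = 10,  s[32] = 18,  s[33] = 0,  s[34] = 18,  s[35] = 18,  s[36] = 8,  s[37] = 26,  s[38] = 6,  s[39] = 4,  s[40] = 10,  s[41] = 14,  s[42] = 24,  s[43] = 10,  s[44] = 6,  s[45] = 16,  s[46] = 22,  s[47] = 10,  s[48] = 4,  s[49] = 14.
Since (s[48], s[49]) = (s[0], s[1]) = (4, 14) (two consecutive terms determine the rest), the sequence is periodic with period 48.
So s[540] = s[0 + ((540-0) mod 48)] = s[12] = 20.

20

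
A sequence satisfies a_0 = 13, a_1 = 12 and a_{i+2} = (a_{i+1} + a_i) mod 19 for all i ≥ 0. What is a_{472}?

We have a_0 = 13, a_1 = 12, a_2 = 6, a_3 = 18, a_4 = 5, a_5 = 4, a_6 = 9, a_7 = 13, a_8 = 3, a_9 = 16, a_{10} = 0, a_{11} = 16, a_{12} = 16, a_{13} = 13, a_{14} = 10, a_{15} = 4, a_{16} = 14, a_{17} = 18, a_{18} = 13, a_{19} = 12.
The sequence repeats with period 18.
So a_{472} = a_{0 + ((472-0) mod 18)} = a_4 = 5.

5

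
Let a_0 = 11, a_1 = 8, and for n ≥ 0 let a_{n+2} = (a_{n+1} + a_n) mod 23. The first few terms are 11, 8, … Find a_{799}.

We have a_0 = 11,  a_1 = 8,  a_2 = 19,  a_3 = 4,  a_4 = 0,  a_5 = 4,  a_6 = 4,  a_7 = 8,  a_8 = 12,  a_9 = 20,  a_{10} = 9,  a_{11} = 6,  a_{12} = 15,  a_{13} = 21,  a_{14} = 13,  a_{15} = 11,  a_{16} = 1,  a_{17} = 12,  a_{18} = 13,  a_{19} = 2,  a_{20} = 15,  a_{21} = 17,  a_{22} = 9,  a_{23} = 3,  a_{24} = 12,  a_{25} = 15,  a_{26} = 4,  a_{27} = 19,  a_{28} = 0,  a_{29} = 19,  a_{30} = 19,  a_{31} = 15,  a_{32} = 11,  a_{33} = 3,  a_{34} = 14,  a_{35} = 17,  a_{36} = 8,  a_{37} = 2,  a_{38} = 10,  a_{39} = 12,  a_{40} = 22,  a_{41} = 11,  a_{42} = 10,  a_{43} = 21,  a_{44} = 8,  a_{45} = 6,  a_{46} = 14,  a_{47} = 20,  a_{48} = 11,  a_{49} = 8.
The sequence repeats with period 48.
(799 - 0) mod 48 = 31, so a_{799} = a_{31} = 15.

15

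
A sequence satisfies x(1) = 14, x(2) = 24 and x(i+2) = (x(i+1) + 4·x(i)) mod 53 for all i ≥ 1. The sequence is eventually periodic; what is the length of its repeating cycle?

26

Computing terms: x(1) = 14,  x(2) = 24,  x(3) = 27,  x(4) = 17,  x(5) = 19,  x(6) = 34,  x(7) = 4,  x(8) = 34,  x(9) = 50,  x(10) = 27,  x(11) = 15,  x(12) = 17,  x(13) = 24,  x(14) = 39,  x(15) = 29,  x(16) = 26,  x(17) = 36,  x(18) = 34,  x(19) = 19,  x(20) = 49,  x(21) = 19,  x(22) = 3,  x(23) = 26,  x(24) = 38,  x(25) = 36,  x(26) = 29,  x(27) = 14,  x(28) = 24.
Since (x(27), x(28)) = (x(1), x(2)) = (14, 24) (two consecutive terms determine the rest), the sequence is periodic with period 26.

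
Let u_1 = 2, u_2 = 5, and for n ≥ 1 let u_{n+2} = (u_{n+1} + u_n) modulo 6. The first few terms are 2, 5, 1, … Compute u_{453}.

1

Computing terms: u_1 = 2; u_2 = 5; u_3 = 1; u_4 = 0; u_5 = 1; u_6 = 1; u_7 = 2; u_8 = 3; u_9 = 5; u_{10} = 2; u_{11} = 1; u_{12} = 3; u_{13} = 4; u_{14} = 1; u_{15} = 5; u_{16} = 0; u_{17} = 5; u_{18} = 5; u_{19} = 4; u_{20} = 3; u_{21} = 1; u_{22} = 4; u_{23} = 5; u_{24} = 3; u_{25} = 2; u_{26} = 5.
The sequence repeats with period 24.
So u_{453} = u_{1 + ((453-1) mod 24)} = u_{21} = 1.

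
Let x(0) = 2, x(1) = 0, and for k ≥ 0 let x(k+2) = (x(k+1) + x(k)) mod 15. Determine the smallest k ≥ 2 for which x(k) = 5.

x(0) = 2,  x(1) = 0,  x(2) = 2,  x(3) = 2,  x(4) = 4,  x(5) = 6,  x(6) = 10,  x(7) = 1,  x(8) = 11,  x(9) = 12,  x(10) = 8,  x(11) = 5,  x(12) = 13,  x(13) = 3,  x(14) = 1,  x(15) = 4,  x(16) = 5,  x(17) = 9,  x(18) = 14,  x(19) = 8,  x(20) = 7,  x(21) = 0,  x(22) = 7,  x(23) = 7,  x(24) = 14,  x(25) = 6,  x(26) = 5,  x(27) = 11,  x(28) = 1,  x(29) = 12,  x(30) = 13,  x(31) = 10,  x(32) = 8,  x(33) = 3,  x(34) = 11,  x(35) = 14,  x(36) = 10,  x(37) = 9,  x(38) = 4,  x(39) = 13,  x(40) = 2,  x(41) = 0.
Since (x(40), x(41)) = (x(0), x(1)) = (2, 0) (two consecutive terms determine the rest), the sequence is periodic with period 40.
The value 5 first appears (with k ≥ 2) at x(11).

11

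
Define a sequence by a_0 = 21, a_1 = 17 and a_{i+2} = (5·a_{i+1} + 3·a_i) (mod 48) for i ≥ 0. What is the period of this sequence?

a_0 = 21, a_1 = 17, a_2 = 4, a_3 = 23, a_4 = 31, a_5 = 32, a_6 = 13, a_7 = 17, a_8 = 28, a_9 = 47, a_{10} = 31, a_{11} = 8, a_{12} = 37, a_{13} = 17, a_{14} = 4.
Since (a_{13}, a_{14}) = (a_1, a_2) = (17, 4) (two consecutive terms determine the rest), the sequence is eventually periodic: after a pre-period of length 1 it cycles with period 12.

12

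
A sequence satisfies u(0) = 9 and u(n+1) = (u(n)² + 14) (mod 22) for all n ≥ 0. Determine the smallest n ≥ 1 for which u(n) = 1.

3

We have u(0) = 9,  u(1) = 7,  u(2) = 19,  u(3) = 1,  u(4) = 15,  u(5) = 19.
Since u(5) = u(2) = 19, the sequence is eventually periodic: after a pre-period of length 2 it cycles with period 3.
The value 1 first appears (with n ≥ 1) at u(3).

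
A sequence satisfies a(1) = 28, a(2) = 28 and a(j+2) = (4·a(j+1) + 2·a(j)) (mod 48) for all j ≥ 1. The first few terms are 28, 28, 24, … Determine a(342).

Computing terms: a(1) = 28, a(2) = 28, a(3) = 24, a(4) = 8, a(5) = 32, a(6) = 0, a(7) = 16, a(8) = 16, a(9) = 0, a(10) = 32, a(11) = 32, a(12) = 0.
Since (a(11), a(12)) = (a(5), a(6)) = (32, 0) (two consecutive terms determine the rest), the sequence is eventually periodic: after a pre-period of length 4 it cycles with period 6.
For j ≥ 5, a(j) depends only on (j - 5) mod 6. (342 - 5) mod 6 = 1, so a(342) = a(6) = 0.

0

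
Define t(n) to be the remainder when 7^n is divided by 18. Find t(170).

13

Listing terms: t(1) = 7; t(2) = 13; t(3) = 1; t(4) = 7.
The sequence repeats with period 3.
(170 - 1) mod 3 = 1, so t(170) = t(2) = 13.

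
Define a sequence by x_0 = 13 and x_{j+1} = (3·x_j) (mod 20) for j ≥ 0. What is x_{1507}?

11

Computing terms: x_0 = 13; x_1 = 19; x_2 = 17; x_3 = 11; x_4 = 13.
Since x_4 = x_0 = 13, the sequence is periodic with period 4.
(1507 - 0) mod 4 = 3, so x_{1507} = x_3 = 11.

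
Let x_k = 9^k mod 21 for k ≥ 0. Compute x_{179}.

Listing terms: x_0 = 1,  x_1 = 9,  x_2 = 18,  x_3 = 15,  x_4 = 9.
Since x_4 = x_1 = 9, the sequence is eventually periodic: after a pre-period of length 1 it cycles with period 3.
For k ≥ 1, x_k depends only on (k - 1) mod 3. (179 - 1) mod 3 = 1, so x_{179} = x_2 = 18.

18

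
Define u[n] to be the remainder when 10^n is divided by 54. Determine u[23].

We have u[0] = 1, u[1] = 10, u[2] = 46, u[3] = 28, u[4] = 10.
Since u[4] = u[1] = 10, the sequence is eventually periodic: after a pre-period of length 1 it cycles with period 3.
For n ≥ 1, u[n] depends only on (n - 1) mod 3. (23 - 1) mod 3 = 1, so u[23] = u[2] = 46.

46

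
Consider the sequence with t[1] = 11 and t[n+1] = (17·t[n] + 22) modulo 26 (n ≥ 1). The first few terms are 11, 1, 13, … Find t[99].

Listing terms: t[1] = 11,  t[2] = 1,  t[3] = 13,  t[4] = 9,  t[5] = 19,  t[6] = 7,  t[7] = 11.
The sequence repeats with period 6.
So t[99] = t[1 + ((99-1) mod 6)] = t[3] = 13.

13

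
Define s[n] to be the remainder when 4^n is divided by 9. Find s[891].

1

Computing terms: s[1] = 4; s[2] = 7; s[3] = 1; s[4] = 4.
Since s[4] = s[1] = 4, the sequence is periodic with period 3.
So s[891] = s[1 + ((891-1) mod 3)] = s[3] = 1.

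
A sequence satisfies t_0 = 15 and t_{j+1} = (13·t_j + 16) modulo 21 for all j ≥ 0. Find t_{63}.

Listing terms: t_0 = 15; t_1 = 1; t_2 = 8; t_3 = 15.
Since t_3 = t_0 = 15, the sequence is periodic with period 3.
(63 - 0) mod 3 = 0, so t_{63} = t_0 = 15.

15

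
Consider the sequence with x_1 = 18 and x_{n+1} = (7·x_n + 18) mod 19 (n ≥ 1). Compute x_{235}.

Listing terms: x_1 = 18,  x_2 = 11,  x_3 = 0,  x_4 = 18.
Since x_4 = x_1 = 18, the sequence is periodic with period 3.
So x_{235} = x_{1 + ((235-1) mod 3)} = x_1 = 18.

18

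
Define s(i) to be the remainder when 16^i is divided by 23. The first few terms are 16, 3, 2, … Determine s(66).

1

Listing terms: s(1) = 16,  s(2) = 3,  s(3) = 2,  s(4) = 9,  s(5) = 6,  s(6) = 4,  s(7) = 18,  s(8) = 12,  s(9) = 8,  s(10) = 13,  s(11) = 1,  s(12) = 16.
Since s(12) = s(1) = 16, the sequence is periodic with period 11.
So s(66) = s(1 + ((66-1) mod 11)) = s(11) = 1.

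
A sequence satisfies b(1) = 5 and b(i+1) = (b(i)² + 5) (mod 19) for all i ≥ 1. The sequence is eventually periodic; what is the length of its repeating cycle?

b(1) = 5, b(2) = 11, b(3) = 12, b(4) = 16, b(5) = 14, b(6) = 11.
Since b(6) = b(2) = 11, the sequence is eventually periodic: after a pre-period of length 1 it cycles with period 4.

4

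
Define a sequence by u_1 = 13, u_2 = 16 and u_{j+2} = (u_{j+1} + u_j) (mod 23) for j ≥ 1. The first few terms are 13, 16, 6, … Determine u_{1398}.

4

Listing terms: u_1 = 13, u_2 = 16, u_3 = 6, u_4 = 22, u_5 = 5, u_6 = 4, u_7 = 9, u_8 = 13, u_9 = 22, u_{10} = 12, u_{11} = 11, u_{12} = 0, u_{13} = 11, u_{14} = 11, u_{15} = 22, u_{16} = 10, u_{17} = 9, u_{18} = 19, u_{19} = 5, u_{20} = 1, u_{21} = 6, u_{22} = 7, u_{23} = 13, u_{24} = 20, u_{25} = 10, u_{26} = 7, u_{27} = 17, u_{28} = 1, u_{29} = 18, u_{30} = 19, u_{31} = 14, u_{32} = 10, u_{33} = 1, u_{34} = 11, u_{35} = 12, u_{36} = 0, u_{37} = 12, u_{38} = 12, u_{39} = 1, u_{40} = 13, u_{41} = 14, u_{42} = 4, u_{43} = 18, u_{44} = 22, u_{45} = 17, u_{46} = 16, u_{47} = 10, u_{48} = 3, u_{49} = 13, u_{50} = 16.
Since (u_{49}, u_{50}) = (u_1, u_2) = (13, 16) (two consecutive terms determine the rest), the sequence is periodic with period 48.
So u_{1398} = u_{1 + ((1398-1) mod 48)} = u_6 = 4.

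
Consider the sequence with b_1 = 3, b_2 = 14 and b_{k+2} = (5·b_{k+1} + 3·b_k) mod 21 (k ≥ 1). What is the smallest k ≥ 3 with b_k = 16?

Listing terms: b_1 = 3; b_2 = 14; b_3 = 16; b_4 = 17; b_5 = 7; b_6 = 2; b_7 = 10; b_8 = 14; b_9 = 16.
Since (b_8, b_9) = (b_2, b_3) = (14, 16) (two consecutive terms determine the rest), the sequence is eventually periodic: after a pre-period of length 1 it cycles with period 6.
The value 16 first appears (with k ≥ 3) at b_3.

3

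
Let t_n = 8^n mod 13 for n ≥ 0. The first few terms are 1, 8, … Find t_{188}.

1

Listing terms: t_0 = 1; t_1 = 8; t_2 = 12; t_3 = 5; t_4 = 1.
Since t_4 = t_0 = 1, the sequence is periodic with period 4.
(188 - 0) mod 4 = 0, so t_{188} = t_0 = 1.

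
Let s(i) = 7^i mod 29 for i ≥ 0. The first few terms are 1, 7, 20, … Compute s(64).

7

Listing terms: s(0) = 1; s(1) = 7; s(2) = 20; s(3) = 24; s(4) = 23; s(5) = 16; s(6) = 25; s(7) = 1.
Since s(7) = s(0) = 1, the sequence is periodic with period 7.
So s(64) = s(0 + ((64-0) mod 7)) = s(1) = 7.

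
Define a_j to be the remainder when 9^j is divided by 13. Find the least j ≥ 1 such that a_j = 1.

Listing terms: a_0 = 1,  a_1 = 9,  a_2 = 3,  a_3 = 1.
The sequence repeats with period 3.
The value 1 next appears (with j ≥ 1) at a_3.

3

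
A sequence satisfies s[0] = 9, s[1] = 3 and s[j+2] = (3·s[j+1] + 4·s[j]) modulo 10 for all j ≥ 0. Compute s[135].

1

Computing terms: s[0] = 9, s[1] = 3, s[2] = 5, s[3] = 7, s[4] = 1, s[5] = 1, s[6] = 7, s[7] = 5, s[8] = 3, s[9] = 9, s[10] = 9, s[11] = 3.
Since (s[10], s[11]) = (s[0], s[1]) = (9, 3) (two consecutive terms determine the rest), the sequence is periodic with period 10.
So s[135] = s[0 + ((135-0) mod 10)] = s[5] = 1.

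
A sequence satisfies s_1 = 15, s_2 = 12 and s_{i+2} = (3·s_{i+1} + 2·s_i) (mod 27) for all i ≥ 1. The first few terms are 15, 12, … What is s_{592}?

Computing terms: s_1 = 15; s_2 = 12; s_3 = 12; s_4 = 6; s_5 = 15; s_6 = 3; s_7 = 12; s_8 = 15; s_9 = 15; s_{10} = 21; s_{11} = 12; s_{12} = 24; s_{13} = 15; s_{14} = 12.
Since (s_{13}, s_{14}) = (s_1, s_2) = (15, 12) (two consecutive terms determine the rest), the sequence is periodic with period 12.
(592 - 1) mod 12 = 3, so s_{592} = s_4 = 6.

6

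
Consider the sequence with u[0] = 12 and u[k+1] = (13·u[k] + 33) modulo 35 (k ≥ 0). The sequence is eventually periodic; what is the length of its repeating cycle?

4

We have u[0] = 12,  u[1] = 14,  u[2] = 5,  u[3] = 28,  u[4] = 12.
Since u[4] = u[0] = 12, the sequence is periodic with period 4.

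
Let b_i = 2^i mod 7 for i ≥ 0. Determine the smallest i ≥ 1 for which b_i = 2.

1

b_0 = 1,  b_1 = 2,  b_2 = 4,  b_3 = 1.
Since b_3 = b_0 = 1, the sequence is periodic with period 3.
The value 2 first appears (with i ≥ 1) at b_1.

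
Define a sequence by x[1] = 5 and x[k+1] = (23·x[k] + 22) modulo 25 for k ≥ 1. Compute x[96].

We have x[1] = 5, x[2] = 12, x[3] = 23, x[4] = 1, x[5] = 20, x[6] = 7, x[7] = 8, x[8] = 6, x[9] = 10, x[10] = 2, x[11] = 18, x[12] = 11, x[13] = 0, x[14] = 22, x[15] = 3, x[16] = 16, x[17] = 15, x[18] = 17, x[19] = 13, x[20] = 21, x[21] = 5.
The sequence repeats with period 20.
(96 - 1) mod 20 = 15, so x[96] = x[16] = 16.

16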